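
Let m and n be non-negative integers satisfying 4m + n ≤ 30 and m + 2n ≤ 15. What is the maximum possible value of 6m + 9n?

75

The continuous relaxation peaks at (6.43, 4.29) with value 77.14; rounding to a feasible lattice point costs some objective.
(m,n)=(5,5): 4·5+1·5=25≤30, 1·5+2·5=15≤15, objective 75.
(m,n)=(6,4): 4·6+1·4=28≤30, 1·6+2·4=14≤15, objective 72.
(m,n)=(4,5): 4·4+1·5=21≤30, 1·4+2·5=14≤15, objective 69.
(m,n)=(5,4): 4·5+1·4=24≤30, 1·5+2·4=13≤15, objective 66.
The best lattice point is (5,5), giving 75.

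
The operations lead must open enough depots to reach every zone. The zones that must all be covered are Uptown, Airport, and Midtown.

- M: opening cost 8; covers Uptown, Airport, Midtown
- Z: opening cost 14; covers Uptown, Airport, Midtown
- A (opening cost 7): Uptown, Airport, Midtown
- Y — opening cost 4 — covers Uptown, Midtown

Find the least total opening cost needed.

The greedy cost-per-new-zone heuristic would pick Y and A for 11, but a cheaper cover exists.
A alone covers Uptown, Airport, Midtown — every zone.
Total opening cost: 7.
No cover costs less than 7.

7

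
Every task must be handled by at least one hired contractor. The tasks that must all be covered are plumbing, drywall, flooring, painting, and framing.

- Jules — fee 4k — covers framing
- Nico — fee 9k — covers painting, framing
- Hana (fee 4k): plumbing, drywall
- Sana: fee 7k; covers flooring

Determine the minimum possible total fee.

20

The greedy cost-per-new-task heuristic would pick Hana, Jules, Sana, and Nico for 24, but a cheaper cover exists.
Choose Nico, Hana, and Sana: together they cover plumbing, drywall, flooring, painting, framing — every task.
Total fee: 9 + 4 + 7 = 20.
No cover costs less than 20.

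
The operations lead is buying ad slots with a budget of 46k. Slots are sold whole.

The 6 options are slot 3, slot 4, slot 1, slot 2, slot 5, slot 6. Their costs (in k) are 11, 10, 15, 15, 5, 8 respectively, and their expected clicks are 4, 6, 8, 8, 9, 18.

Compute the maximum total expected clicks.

Take slot 1, slot 2, slot 5, and slot 6: cost 15 + 15 + 5 + 8 = 43 ≤ 46, expected clicks 8 + 8 + 9 + 18 = 43.
No other feasible combination does better.

43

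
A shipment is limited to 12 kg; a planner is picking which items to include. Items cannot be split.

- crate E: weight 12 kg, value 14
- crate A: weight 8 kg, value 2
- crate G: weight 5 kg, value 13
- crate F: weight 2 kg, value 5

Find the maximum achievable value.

Allowing fractional choices, the relaxed optimum would be about 23.8, but items are indivisible.
crate E: weight 12 ≤ 12, value 14.
crate G + crate F: weight 5 + 2 = 7 ≤ 12, value 13 + 5 = 18.
crate G: weight 5 ≤ 12, value 13.
Best is crate G and crate F with total value 18.

18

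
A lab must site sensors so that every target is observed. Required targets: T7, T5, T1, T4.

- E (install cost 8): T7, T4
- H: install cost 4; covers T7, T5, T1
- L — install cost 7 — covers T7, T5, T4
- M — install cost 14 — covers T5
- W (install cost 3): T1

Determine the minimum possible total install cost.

The greedy cost-per-new-target heuristic would pick H and L for 11, but a cheaper cover exists.
Choose L and W: together they cover T7, T5, T1, T4 — every target.
Total install cost: 7 + 3 = 10.
No cover costs less than 10.

10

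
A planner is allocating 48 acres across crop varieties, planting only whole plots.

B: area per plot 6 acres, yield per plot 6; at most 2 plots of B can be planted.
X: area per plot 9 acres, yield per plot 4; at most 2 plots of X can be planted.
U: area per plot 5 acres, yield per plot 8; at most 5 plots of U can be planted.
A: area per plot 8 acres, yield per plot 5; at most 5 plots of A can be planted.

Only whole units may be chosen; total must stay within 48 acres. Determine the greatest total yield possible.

This is a bounded integer knapsack.
Take 2×B, 5×U, and 1×A: area 45 ≤ 48, yield 2·6 + 5·8 + 1·5 = 57.
U has the best ratio (8/5) and is taken to its limit of 5; remaining capacity is filled optimally with the others.

57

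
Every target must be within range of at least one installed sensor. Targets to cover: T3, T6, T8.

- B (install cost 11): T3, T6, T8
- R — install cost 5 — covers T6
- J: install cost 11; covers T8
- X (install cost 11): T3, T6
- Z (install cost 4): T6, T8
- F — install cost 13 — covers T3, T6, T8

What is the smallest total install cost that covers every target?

11

The greedy cost-per-new-target heuristic would pick Z and B for 15, but a cheaper cover exists.
B alone covers T3, T6, T8 — every target.
Total install cost: 11.
No cover costs less than 11.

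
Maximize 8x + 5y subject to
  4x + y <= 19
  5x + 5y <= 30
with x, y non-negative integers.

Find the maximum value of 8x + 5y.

42

(x,y)=(4,2) is feasible, giving 42.
(x,y)=(3,3) is feasible, giving 39.
(x,y)=(4,1) is feasible, giving 37.
Maximum is 42 at (x,y)=(4,2).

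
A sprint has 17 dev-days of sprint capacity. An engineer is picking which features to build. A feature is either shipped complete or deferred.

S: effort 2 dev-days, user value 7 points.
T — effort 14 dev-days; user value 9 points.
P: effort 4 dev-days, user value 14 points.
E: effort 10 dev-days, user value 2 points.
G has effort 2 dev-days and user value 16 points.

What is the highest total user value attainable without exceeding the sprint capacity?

37

This is an integer program with binary decision variables.
Allowing fractional choices, the relaxed optimum would be about 42.8, but features are indivisible.
S + P + G: effort 2 + 4 + 2 = 8 ≤ 17, user value 7 + 14 + 16 = 37.
P + E + G: effort 4 + 10 + 2 = 16 ≤ 17, user value 14 + 2 + 16 = 32.
P + G: effort 4 + 2 = 6 ≤ 17, user value 14 + 16 = 30.
Best is S, P, and G with total user value 37.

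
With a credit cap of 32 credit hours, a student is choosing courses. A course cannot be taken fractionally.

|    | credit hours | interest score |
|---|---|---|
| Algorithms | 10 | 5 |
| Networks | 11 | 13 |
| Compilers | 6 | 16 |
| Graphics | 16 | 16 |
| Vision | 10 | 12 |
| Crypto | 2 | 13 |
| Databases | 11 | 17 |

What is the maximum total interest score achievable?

59

This is an integer program with binary decision variables.
Take Networks, Compilers, Crypto, and Databases: credit hours 11 + 6 + 2 + 11 = 30 ≤ 32, interest score 13 + 16 + 13 + 17 = 59.
No other feasible combination does better.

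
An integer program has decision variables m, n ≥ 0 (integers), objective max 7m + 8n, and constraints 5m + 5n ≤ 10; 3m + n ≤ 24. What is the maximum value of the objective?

(m,n)=(0,2): 5·0+5·2=10≤10, 3·0+1·2=2≤24, objective 16.
(m,n)=(1,1): 5·1+5·1=10≤10, 3·1+1·1=4≤24, objective 15.
(m,n)=(0,1): 5·0+5·1=5≤10, 3·0+1·1=1≤24, objective 8.
The best lattice point is (0,2), giving 16.

16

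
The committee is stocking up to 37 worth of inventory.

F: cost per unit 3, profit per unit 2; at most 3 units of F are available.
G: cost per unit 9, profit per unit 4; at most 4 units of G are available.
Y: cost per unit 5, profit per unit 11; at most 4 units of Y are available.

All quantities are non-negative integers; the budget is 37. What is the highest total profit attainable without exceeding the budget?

This is a bounded integer knapsack.
Y has the best ratio (11/5); taking only Y gives at most 4×11 = 44 (stopped by the supply cap of 4).
Mixing does better — 2×F, 1×G, and 4×Y: cost 35 ≤ 37, profit 2·2 + 1·4 + 4·11 = 52.

52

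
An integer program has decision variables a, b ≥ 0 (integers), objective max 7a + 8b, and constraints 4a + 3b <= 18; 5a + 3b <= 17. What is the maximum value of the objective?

The continuous relaxation peaks at (0, 5.67) with value 45.33; rounding to a feasible lattice point costs some objective.
(a,b)=(0,5): 4·0+3·5=15≤18, 5·0+3·5=15≤17, objective 40.
(a,b)=(1,4): 4·1+3·4=16≤18, 5·1+3·4=17≤17, objective 39.
(a,b)=(0,4): 4·0+3·4=12≤18, 5·0+3·4=12≤17, objective 32.
The best lattice point is (0,5), giving 40.

40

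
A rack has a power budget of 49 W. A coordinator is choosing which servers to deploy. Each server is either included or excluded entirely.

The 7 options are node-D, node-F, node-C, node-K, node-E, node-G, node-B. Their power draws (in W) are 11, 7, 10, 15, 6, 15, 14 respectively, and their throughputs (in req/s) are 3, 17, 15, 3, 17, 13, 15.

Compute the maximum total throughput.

67

Treat it as a binary knapsack problem.
Take node-D, node-F, node-C, node-E, and node-B: power draw 11 + 7 + 10 + 6 + 14 = 48 ≤ 49, throughput 3 + 17 + 15 + 17 + 15 = 67.
No other feasible combination does better.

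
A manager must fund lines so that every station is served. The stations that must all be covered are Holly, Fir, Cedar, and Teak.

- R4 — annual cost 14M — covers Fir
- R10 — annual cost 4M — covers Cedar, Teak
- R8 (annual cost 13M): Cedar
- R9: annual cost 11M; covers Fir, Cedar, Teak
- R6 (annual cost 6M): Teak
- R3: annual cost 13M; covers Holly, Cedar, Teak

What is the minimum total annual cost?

24

The greedy cost-per-new-station heuristic would pick R10, R9, and R3 for 28, but a cheaper cover exists.
Choose R9 and R3: together they cover Holly, Fir, Cedar, Teak — every station.
Total annual cost: 11 + 13 = 24.
No cover costs less than 24.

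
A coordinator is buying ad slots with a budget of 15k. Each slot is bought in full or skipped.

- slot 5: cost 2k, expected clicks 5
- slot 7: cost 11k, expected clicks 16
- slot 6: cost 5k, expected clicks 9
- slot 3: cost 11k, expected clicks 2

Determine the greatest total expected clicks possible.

slot 7: cost 11 ≤ 15, expected clicks 16.
slot 5 + slot 7: cost 2 + 11 = 13 ≤ 15, expected clicks 5 + 16 = 21.
slot 5 + slot 6: cost 2 + 5 = 7 ≤ 15, expected clicks 5 + 9 = 14.
Best is slot 5 and slot 7 with total expected clicks 21.

21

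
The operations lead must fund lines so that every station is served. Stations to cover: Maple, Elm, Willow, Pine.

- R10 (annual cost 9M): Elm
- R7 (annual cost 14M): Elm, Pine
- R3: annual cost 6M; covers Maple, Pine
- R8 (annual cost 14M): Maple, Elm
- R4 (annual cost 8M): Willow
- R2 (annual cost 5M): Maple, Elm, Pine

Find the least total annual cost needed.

This is an integer covering problem.
Choose R4 and R2: together they cover Maple, Elm, Willow, Pine — every station.
Total annual cost: 8 + 5 = 13.
No cover costs less than 13.

13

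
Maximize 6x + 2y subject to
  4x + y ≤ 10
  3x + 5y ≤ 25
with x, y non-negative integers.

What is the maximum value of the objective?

16

(x,y)=(2,2): 4·2+1·2=10≤10, 3·2+5·2=16≤25, objective 16.
(x,y)=(2,1): 4·2+1·1=9≤10, 3·2+5·1=11≤25, objective 14.
No feasible integer point exceeds 16.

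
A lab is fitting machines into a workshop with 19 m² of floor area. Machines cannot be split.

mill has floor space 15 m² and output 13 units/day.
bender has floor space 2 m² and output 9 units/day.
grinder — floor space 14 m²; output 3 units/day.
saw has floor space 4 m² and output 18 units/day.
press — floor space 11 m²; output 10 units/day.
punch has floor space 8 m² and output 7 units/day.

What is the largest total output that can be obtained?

This is an integer program with binary decision variables.
Allowing fractional choices, the relaxed optimum would be about 38.8, but machines are indivisible.
mill + saw: floor space 15 + 4 = 19 ≤ 19, output 13 + 18 = 31.
bender + saw + press: floor space 2 + 4 + 11 = 17 ≤ 19, output 9 + 18 + 10 = 37.
bender + saw + punch: floor space 2 + 4 + 8 = 14 ≤ 19, output 9 + 18 + 7 = 34.
Best is bender, saw, and press with total output 37.

37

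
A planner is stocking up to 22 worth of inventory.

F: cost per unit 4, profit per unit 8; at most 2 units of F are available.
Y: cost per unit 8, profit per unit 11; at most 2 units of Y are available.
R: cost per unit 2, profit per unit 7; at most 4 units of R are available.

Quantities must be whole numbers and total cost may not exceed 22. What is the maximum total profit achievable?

48

Take 2×F, 1×Y, and 3×R: cost 22 ≤ 22, profit 2·8 + 1·11 + 3·7 = 48.
No other integer combination yields more.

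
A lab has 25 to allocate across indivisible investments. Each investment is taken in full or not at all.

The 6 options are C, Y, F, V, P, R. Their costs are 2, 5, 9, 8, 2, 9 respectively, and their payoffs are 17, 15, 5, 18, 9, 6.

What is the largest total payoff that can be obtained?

59

Take C, Y, V, and P: cost 2 + 5 + 8 + 2 = 17 ≤ 25, payoff 17 + 15 + 18 + 9 = 59.
No other feasible combination does better.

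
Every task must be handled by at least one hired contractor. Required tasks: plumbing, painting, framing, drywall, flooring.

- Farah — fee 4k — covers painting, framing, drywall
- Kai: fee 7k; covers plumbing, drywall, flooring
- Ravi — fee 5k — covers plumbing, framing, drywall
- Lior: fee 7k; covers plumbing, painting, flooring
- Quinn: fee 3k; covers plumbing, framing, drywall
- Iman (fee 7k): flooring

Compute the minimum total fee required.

10

This is a weighted set-cover instance.
Choose Lior and Quinn: together they cover plumbing, painting, framing, drywall, flooring — every task.
Total fee: 7 + 3 = 10.
No cover costs less than 10.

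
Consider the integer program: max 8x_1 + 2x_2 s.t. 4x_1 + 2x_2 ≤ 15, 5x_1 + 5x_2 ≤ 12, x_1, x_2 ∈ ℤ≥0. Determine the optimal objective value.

(x_1,x_2)=(2,0): 4·2+2·0=8≤15, 5·2+5·0=10≤12, objective 16.
(x_1,x_2)=(1,1): 4·1+2·1=6≤15, 5·1+5·1=10≤12, objective 10.
(x_1,x_2)=(1,0): 4·1+2·0=4≤15, 5·1+5·0=5≤12, objective 8.
The best lattice point is (2,0), giving 16.

16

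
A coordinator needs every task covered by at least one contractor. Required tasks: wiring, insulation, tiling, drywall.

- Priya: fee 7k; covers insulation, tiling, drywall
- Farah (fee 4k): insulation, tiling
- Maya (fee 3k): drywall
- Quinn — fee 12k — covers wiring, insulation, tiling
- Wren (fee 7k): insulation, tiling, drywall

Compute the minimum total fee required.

This is a weighted set-cover instance.
The greedy cost-per-new-task heuristic would pick Farah, Maya, and Quinn for 19, but a cheaper cover exists.
Choose Maya and Quinn: together they cover wiring, insulation, tiling, drywall — every task.
Total fee: 3 + 12 = 15.
No cover costs less than 15.

15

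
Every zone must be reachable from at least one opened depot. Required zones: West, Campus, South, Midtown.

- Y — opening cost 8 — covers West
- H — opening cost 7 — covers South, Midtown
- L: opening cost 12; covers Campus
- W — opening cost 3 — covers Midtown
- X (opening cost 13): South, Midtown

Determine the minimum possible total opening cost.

This is an integer covering problem.
The greedy cost-per-new-zone heuristic would pick W, H, Y, and L for 30, but a cheaper cover exists.
Choose Y, H, and L: together they cover West, Campus, South, Midtown — every zone.
Total opening cost: 8 + 7 + 12 = 27.
No cover costs less than 27.

27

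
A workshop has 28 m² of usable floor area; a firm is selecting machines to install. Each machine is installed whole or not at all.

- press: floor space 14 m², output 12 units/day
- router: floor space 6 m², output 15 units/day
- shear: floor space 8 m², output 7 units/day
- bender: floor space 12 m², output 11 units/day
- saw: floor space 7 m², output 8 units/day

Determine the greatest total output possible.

This is an integer program with binary decision variables.
Allowing fractional choices, the relaxed optimum would be about 36.6, but machines are indivisible.
press + router + saw: floor space 14 + 6 + 7 = 27 ≤ 28, output 12 + 15 + 8 = 35.
router + bender + saw: floor space 6 + 12 + 7 = 25 ≤ 28, output 15 + 11 + 8 = 34.
press + router + shear: floor space 14 + 6 + 8 = 28 ≤ 28, output 12 + 15 + 7 = 34.
Best is press, router, and saw with total output 35.

35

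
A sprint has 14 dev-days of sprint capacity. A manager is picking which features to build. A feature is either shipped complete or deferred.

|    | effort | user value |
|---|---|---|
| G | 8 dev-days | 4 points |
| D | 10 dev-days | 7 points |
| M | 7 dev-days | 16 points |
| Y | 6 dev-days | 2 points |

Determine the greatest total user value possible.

This is an integer program with binary decision variables.
Allowing fractional choices, the relaxed optimum would be about 20.9, but features are indivisible.
M + Y: effort 7 + 6 = 13 ≤ 14, user value 16 + 2 = 18.
D: effort 10 ≤ 14, user value 7.
M: effort 7 ≤ 14, user value 16.
Best is M and Y with total user value 18.

18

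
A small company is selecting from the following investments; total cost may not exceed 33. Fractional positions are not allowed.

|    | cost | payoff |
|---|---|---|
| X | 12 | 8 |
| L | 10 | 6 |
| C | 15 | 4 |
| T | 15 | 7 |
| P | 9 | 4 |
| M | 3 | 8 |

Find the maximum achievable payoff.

Treat it as a binary knapsack problem.
Allowing fractional choices, the relaxed optimum would be about 25.7, but investments are indivisible.
X + T + M: cost 12 + 15 + 3 = 30 ≤ 33, payoff 8 + 7 + 8 = 23.
X + L + M: cost 12 + 10 + 3 = 25 ≤ 33, payoff 8 + 6 + 8 = 22.
Best is X, T, and M with total payoff 23.

23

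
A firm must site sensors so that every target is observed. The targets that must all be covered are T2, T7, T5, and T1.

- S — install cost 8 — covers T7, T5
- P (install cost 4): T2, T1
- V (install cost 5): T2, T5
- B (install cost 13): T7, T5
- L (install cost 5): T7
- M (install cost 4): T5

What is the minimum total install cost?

12

Choose S and P: together they cover T2, T7, T5, T1 — every target.
Total install cost: 8 + 4 = 12.
No cover costs less than 12.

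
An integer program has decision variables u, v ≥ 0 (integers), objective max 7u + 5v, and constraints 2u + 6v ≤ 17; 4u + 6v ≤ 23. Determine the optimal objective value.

(u,v)=(5,0): 2·5+6·0=10≤17, 4·5+6·0=20≤23, objective 35.
(u,v)=(4,1): 2·4+6·1=14≤17, 4·4+6·1=22≤23, objective 33.
(u,v)=(4,0): 2·4+6·0=8≤17, 4·4+6·0=16≤23, objective 28.
No feasible integer point exceeds 35.

35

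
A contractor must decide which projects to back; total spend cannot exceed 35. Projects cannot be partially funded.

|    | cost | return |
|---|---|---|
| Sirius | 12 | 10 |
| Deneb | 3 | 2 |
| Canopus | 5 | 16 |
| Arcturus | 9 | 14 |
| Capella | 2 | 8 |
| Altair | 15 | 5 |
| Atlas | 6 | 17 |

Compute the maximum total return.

65

This is a 0-1 knapsack instance.
Allowing fractional choices, the relaxed optimum would be about 65.7, but projects are indivisible.
Sirius + Deneb + Canopus + Arcturus + Atlas: cost 12 + 3 + 5 + 9 + 6 = 35 ≤ 35, return 10 + 2 + 16 + 14 + 17 = 59.
Sirius + Canopus + Arcturus + Capella + Atlas: cost 12 + 5 + 9 + 2 + 6 = 34 ≤ 35, return 10 + 16 + 14 + 8 + 17 = 65.
Deneb + Canopus + Arcturus + Capella + Atlas: cost 3 + 5 + 9 + 2 + 6 = 25 ≤ 35, return 2 + 16 + 14 + 8 + 17 = 57.
Best is Sirius, Canopus, Arcturus, Capella, and Atlas with total return 65.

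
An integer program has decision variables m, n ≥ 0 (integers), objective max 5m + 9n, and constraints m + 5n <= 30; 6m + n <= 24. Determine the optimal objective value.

60

(m,n)=(3,5): 1·3+5·5=28≤30, 6·3+1·5=23≤24, objective 60.
(m,n)=(2,5): 1·2+5·5=27≤30, 6·2+1·5=17≤24, objective 55.
(m,n)=(3,4): 1·3+5·4=23≤30, 6·3+1·4=22≤24, objective 51.
No feasible integer point exceeds 60.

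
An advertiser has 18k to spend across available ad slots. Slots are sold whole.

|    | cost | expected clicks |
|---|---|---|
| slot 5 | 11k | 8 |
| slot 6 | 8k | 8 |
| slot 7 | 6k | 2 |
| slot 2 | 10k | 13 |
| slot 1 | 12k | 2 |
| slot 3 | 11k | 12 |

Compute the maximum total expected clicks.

21

Allowing fractional choices, the relaxed optimum would be about 21.7, but ad slots are indivisible.
slot 7 + slot 3: cost 6 + 11 = 17 ≤ 18, expected clicks 2 + 12 = 14.
slot 6 + slot 2: cost 8 + 10 = 18 ≤ 18, expected clicks 8 + 13 = 21.
slot 7 + slot 2: cost 6 + 10 = 16 ≤ 18, expected clicks 2 + 13 = 15.
Best is slot 6 and slot 2 with total expected clicks 21.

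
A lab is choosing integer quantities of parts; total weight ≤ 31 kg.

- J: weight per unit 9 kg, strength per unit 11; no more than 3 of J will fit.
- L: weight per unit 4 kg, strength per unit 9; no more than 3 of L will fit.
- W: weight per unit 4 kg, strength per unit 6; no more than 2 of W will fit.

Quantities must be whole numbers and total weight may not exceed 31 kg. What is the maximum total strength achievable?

50

Take 1×J, 3×L, and 2×W: weight 29 ≤ 31, strength 1·11 + 3·9 + 2·6 = 50.
L has the best ratio (9/4) and is taken to its limit of 3; remaining capacity is filled optimally with the others.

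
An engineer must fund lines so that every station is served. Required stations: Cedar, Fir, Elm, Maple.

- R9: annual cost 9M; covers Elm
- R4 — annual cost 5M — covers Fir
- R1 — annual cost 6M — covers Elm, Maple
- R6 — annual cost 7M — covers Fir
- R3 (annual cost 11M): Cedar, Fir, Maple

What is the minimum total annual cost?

17

The greedy cost-per-new-station heuristic would pick R1, R4, and R3 for 22, but a cheaper cover exists.
Choose R1 and R3: together they cover Cedar, Fir, Elm, Maple — every station.
Total annual cost: 6 + 11 = 17.
No cover costs less than 17.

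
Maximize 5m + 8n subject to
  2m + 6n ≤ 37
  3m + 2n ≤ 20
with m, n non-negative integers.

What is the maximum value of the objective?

(m,n)=(3,5) is feasible, giving 55.
(m,n)=(4,4) is feasible, giving 52.
Maximum is 55 at (m,n)=(3,5).

55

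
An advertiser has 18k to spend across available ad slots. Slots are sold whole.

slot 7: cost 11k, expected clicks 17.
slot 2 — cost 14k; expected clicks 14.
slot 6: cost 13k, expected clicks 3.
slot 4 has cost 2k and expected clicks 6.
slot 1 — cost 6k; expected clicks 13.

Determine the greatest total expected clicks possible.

30

Allowing fractional choices, the relaxed optimum would be about 34.5, but ad slots are indivisible.
slot 7 + slot 1: cost 11 + 6 = 17 ≤ 18, expected clicks 17 + 13 = 30.
slot 7 + slot 4: cost 11 + 2 = 13 ≤ 18, expected clicks 17 + 6 = 23.
Best is slot 7 and slot 1 with total expected clicks 30.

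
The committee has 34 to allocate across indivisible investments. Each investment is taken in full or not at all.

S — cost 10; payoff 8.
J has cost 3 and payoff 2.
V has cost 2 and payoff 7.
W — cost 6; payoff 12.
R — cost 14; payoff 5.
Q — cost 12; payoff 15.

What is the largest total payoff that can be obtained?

44

Take S, J, V, W, and Q: cost 10 + 3 + 2 + 6 + 12 = 33 ≤ 34, payoff 8 + 2 + 7 + 12 + 15 = 44.
No other feasible combination does better.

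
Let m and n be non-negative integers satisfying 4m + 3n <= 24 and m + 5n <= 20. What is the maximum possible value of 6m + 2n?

36

(m,n)=(6,0): 4·6+3·0=24≤24, 1·6+5·0=6≤20, objective 36.
(m,n)=(5,1): 4·5+3·1=23≤24, 1·5+5·1=10≤20, objective 32.
(m,n)=(5,0): 4·5+3·0=20≤24, 1·5+5·0=5≤20, objective 30.
No feasible integer point exceeds 36.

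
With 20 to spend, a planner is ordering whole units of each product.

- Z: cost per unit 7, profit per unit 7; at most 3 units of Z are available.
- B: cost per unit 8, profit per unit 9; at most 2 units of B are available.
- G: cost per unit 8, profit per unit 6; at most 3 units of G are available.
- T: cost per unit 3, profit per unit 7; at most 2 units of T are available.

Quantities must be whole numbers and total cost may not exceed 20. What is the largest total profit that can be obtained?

28

This is a bounded integer knapsack.
2×Z and 2×T: cost 20 ≤ 20, profit 2·7 + 2·7 = 28.
2×B and 1×T: cost 19 ≤ 20, profit 2·9 + 1·7 = 25.
Best is 28.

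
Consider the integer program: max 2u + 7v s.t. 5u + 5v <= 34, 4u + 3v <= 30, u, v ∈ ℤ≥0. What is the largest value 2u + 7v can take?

42

The continuous relaxation peaks at (0, 6.8) with value 47.60; rounding to a feasible lattice point costs some objective.
(u,v)=(0,6): 5·0+5·6=30≤34, 4·0+3·6=18≤30, objective 42.
(u,v)=(1,5): 5·1+5·5=30≤34, 4·1+3·5=19≤30, objective 37.
Maximum is 42 at (u,v)=(0,6).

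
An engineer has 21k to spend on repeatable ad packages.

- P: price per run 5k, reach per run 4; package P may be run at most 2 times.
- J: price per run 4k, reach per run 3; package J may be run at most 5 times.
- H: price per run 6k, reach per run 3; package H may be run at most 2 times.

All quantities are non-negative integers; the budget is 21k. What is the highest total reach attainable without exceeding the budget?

This is a bounded integer knapsack.
Take 1×P and 4×J: price 21 ≤ 21, reach 1·4 + 4·3 = 16.
No other integer combination yields more.

16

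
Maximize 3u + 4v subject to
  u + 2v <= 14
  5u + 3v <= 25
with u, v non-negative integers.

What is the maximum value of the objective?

28

(u,v)=(0,7) is feasible, giving 28.
(u,v)=(1,6) is feasible, giving 27.
(u,v)=(2,5) is feasible, giving 26.
The best lattice point is (0,7), giving 28.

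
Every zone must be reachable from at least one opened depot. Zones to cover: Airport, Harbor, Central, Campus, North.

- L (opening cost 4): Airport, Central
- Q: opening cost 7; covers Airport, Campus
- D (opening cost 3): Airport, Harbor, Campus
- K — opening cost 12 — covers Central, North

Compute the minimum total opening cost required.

Choose D and K: together they cover Airport, Harbor, Central, Campus, North — every zone.
Total opening cost: 3 + 12 = 15.

15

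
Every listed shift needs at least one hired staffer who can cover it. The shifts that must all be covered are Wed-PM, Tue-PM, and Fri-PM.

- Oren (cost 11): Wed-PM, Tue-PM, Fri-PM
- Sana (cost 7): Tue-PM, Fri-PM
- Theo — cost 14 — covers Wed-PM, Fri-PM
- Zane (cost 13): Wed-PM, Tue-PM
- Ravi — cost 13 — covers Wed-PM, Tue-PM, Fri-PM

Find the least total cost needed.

11

Oren alone covers Wed-PM, Tue-PM, Fri-PM — every shift.
Total cost: 11.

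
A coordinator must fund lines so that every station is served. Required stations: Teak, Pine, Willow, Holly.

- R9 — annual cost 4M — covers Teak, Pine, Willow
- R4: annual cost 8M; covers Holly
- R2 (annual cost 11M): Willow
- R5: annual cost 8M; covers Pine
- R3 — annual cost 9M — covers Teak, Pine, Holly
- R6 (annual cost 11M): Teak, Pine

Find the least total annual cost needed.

Choose R9 and R4: together they cover Teak, Pine, Willow, Holly — every station.
Total annual cost: 4 + 8 = 12.

12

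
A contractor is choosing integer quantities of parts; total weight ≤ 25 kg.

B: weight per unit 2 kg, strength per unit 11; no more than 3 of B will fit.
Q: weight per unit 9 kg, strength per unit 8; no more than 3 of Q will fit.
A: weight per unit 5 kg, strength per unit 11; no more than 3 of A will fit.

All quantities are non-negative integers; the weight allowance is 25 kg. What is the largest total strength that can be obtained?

66

B has the best ratio (11/2); taking only B gives at most 3×11 = 33 (stopped by the supply cap of 3).
Mixing does better — 3×B and 3×A: weight 21 ≤ 25, strength 3·11 + 3·11 = 66.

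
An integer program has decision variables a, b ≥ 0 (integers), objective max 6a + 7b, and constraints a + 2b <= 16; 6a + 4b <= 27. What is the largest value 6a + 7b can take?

42

(a,b)=(0,6): 1·0+2·6=12≤16, 6·0+4·6=24≤27, objective 42.
(a,b)=(1,5): 1·1+2·5=11≤16, 6·1+4·5=26≤27, objective 41.
Maximum is 42 at (a,b)=(0,6).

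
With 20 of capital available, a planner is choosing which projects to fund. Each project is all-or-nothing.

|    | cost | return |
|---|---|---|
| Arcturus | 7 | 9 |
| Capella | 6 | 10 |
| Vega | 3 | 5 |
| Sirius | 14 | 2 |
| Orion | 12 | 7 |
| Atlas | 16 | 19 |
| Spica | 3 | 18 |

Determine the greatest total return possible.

42

Arcturus + Capella + Spica: cost 7 + 6 + 3 = 16 ≤ 20, return 9 + 10 + 18 = 37.
Atlas + Spica: cost 16 + 3 = 19 ≤ 20, return 19 + 18 = 37.
Arcturus + Capella + Vega + Spica: cost 7 + 6 + 3 + 3 = 19 ≤ 20, return 9 + 10 + 5 + 18 = 42.
Best is Arcturus, Capella, Vega, and Spica with total return 42.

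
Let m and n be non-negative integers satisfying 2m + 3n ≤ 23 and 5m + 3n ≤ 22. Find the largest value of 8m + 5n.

36

Relaxing integrality, the LP optimum is 36.67 at (m,n) = (0, 7.33), which is not an integer point.
(m,n)=(2,4): 2·2+3·4=16≤23, 5·2+3·4=22≤22, objective 36.
(m,n)=(0,7): 2·0+3·7=21≤23, 5·0+3·7=21≤22, objective 35.
(m,n)=(1,5): 2·1+3·5=17≤23, 5·1+3·5=20≤22, objective 33.
(m,n)=(2,3): 2·2+3·3=13≤23, 5·2+3·3=19≤22, objective 31.
The best lattice point is (2,4), giving 36.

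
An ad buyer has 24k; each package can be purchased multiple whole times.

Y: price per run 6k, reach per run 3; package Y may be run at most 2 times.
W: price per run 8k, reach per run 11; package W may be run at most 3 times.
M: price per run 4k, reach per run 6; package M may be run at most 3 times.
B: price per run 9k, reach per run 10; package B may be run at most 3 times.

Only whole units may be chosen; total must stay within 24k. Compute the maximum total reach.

2×W and 2×M: price 24 ≤ 24, reach 2·11 + 2·6 = 34.
3×W: price 24 ≤ 24, reach 3·11 = 33.
Best is 34.

34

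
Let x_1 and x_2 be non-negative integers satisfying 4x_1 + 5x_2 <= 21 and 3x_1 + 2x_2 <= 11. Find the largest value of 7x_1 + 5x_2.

Relaxing integrality, the LP optimum is 26.57 at (x_1,x_2) = (1.86, 2.71), which is not an integer point.
(x_1,x_2)=(3,1): 4·3+5·1=17≤21, 3·3+2·1=11≤11, objective 26.
(x_1,x_2)=(2,2): 4·2+5·2=18≤21, 3·2+2·2=10≤11, objective 24.
(x_1,x_2)=(1,3): 4·1+5·3=19≤21, 3·1+2·3=9≤11, objective 22.
The best lattice point is (3,1), giving 26.

26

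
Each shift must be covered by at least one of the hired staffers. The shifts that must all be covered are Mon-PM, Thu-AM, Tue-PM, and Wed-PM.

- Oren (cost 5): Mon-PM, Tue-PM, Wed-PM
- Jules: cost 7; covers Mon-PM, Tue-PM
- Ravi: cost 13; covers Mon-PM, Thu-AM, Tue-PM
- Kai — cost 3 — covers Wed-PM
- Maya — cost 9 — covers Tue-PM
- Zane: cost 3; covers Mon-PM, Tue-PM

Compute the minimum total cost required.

16

Choose Ravi and Kai: together they cover Mon-PM, Thu-AM, Tue-PM, Wed-PM — every shift.
Total cost: 13 + 3 = 16.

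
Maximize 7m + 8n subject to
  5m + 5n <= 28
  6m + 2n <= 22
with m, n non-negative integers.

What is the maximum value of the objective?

40

The continuous relaxation peaks at (0, 5.6) with value 44.80; rounding to a feasible lattice point costs some objective.
(m,n)=(0,5): 5·0+5·5=25≤28, 6·0+2·5=10≤22, objective 40.
(m,n)=(1,4): 5·1+5·4=25≤28, 6·1+2·4=14≤22, objective 39.
(m,n)=(0,4): 5·0+5·4=20≤28, 6·0+2·4=8≤22, objective 32.
Maximum is 40 at (m,n)=(0,5).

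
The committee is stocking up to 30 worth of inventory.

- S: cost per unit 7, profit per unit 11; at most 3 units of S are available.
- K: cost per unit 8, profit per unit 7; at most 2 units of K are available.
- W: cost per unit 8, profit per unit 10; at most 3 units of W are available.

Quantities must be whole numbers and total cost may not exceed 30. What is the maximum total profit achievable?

3×S and 1×W: cost 29 ≤ 30, profit 3·11 + 1·10 = 43.
2×S and 2×W: cost 30 ≤ 30, profit 2·11 + 2·10 = 42.
Best is 43.

43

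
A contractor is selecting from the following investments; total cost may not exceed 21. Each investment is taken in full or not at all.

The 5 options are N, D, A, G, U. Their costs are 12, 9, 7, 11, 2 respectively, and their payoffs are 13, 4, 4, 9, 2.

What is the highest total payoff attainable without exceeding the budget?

This is an integer program with binary decision variables.
N + D: cost 12 + 9 = 21 ≤ 21, payoff 13 + 4 = 17.
N + A + U: cost 12 + 7 + 2 = 21 ≤ 21, payoff 13 + 4 + 2 = 19.
N + A: cost 12 + 7 = 19 ≤ 21, payoff 13 + 4 = 17.
Best is N, A, and U with total payoff 19.

19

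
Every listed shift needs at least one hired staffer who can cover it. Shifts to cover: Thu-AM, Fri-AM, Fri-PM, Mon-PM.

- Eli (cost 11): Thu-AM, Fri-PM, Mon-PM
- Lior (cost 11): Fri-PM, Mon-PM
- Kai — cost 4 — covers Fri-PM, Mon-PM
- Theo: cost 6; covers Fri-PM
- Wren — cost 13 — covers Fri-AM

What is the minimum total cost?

The greedy cost-per-new-shift heuristic would pick Kai, Eli, and Wren for 28, but a cheaper cover exists.
Choose Eli and Wren: together they cover Thu-AM, Fri-AM, Fri-PM, Mon-PM — every shift.
Total cost: 11 + 13 = 24.
No cover costs less than 24.

24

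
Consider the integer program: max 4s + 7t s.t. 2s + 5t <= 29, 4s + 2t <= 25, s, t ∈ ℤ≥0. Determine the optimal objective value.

The continuous relaxation peaks at (4.19, 4.12) with value 45.62; rounding to a feasible lattice point costs some objective.
(s,t)=(4,4): 2·4+5·4=28≤29, 4·4+2·4=24≤25, objective 44.
(s,t)=(3,4): 2·3+5·4=26≤29, 4·3+2·4=20≤25, objective 40.
(s,t)=(4,3): 2·4+5·3=23≤29, 4·4+2·3=22≤25, objective 37.
Maximum is 44 at (s,t)=(4,4).

44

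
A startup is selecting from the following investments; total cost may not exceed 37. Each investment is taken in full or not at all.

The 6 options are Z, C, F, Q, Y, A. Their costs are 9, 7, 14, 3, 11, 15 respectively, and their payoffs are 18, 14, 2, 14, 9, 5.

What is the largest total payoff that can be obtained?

Allowing fractional choices, the relaxed optimum would be about 57.3, but investments are indivisible.
Z + C + Q + A: cost 9 + 7 + 3 + 15 = 34 ≤ 37, payoff 18 + 14 + 14 + 5 = 51.
Z + C + Q + Y: cost 9 + 7 + 3 + 11 = 30 ≤ 37, payoff 18 + 14 + 14 + 9 = 55.
Z + C + F + Q: cost 9 + 7 + 14 + 3 = 33 ≤ 37, payoff 18 + 14 + 2 + 14 = 48.
Best is Z, C, Q, and Y with total payoff 55.

55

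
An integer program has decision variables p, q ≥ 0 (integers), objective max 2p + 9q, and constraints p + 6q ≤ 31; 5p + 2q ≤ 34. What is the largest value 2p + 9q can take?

47

(p,q)=(1,5): 1·1+6·5=31≤31, 5·1+2·5=15≤34, objective 47.
(p,q)=(5,4): 1·5+6·4=29≤31, 5·5+2·4=33≤34, objective 46.
(p,q)=(0,5): 1·0+6·5=30≤31, 5·0+2·5=10≤34, objective 45.
No feasible integer point exceeds 47.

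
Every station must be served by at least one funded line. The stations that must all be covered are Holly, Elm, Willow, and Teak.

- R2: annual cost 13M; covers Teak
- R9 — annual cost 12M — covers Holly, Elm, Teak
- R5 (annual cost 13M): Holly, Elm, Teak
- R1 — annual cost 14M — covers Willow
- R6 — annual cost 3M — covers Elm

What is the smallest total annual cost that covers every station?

The greedy cost-per-new-station heuristic would pick R6, R9, and R1 for 29, but a cheaper cover exists.
Choose R9 and R1: together they cover Holly, Elm, Willow, Teak — every station.
Total annual cost: 12 + 14 = 26.
No cover costs less than 26.

26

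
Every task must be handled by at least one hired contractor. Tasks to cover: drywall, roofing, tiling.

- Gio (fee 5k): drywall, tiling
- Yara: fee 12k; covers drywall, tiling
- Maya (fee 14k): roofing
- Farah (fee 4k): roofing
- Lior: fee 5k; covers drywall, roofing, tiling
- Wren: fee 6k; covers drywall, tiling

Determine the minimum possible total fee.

5

This is an integer covering problem.
Lior alone covers drywall, roofing, tiling — every task.
Total fee: 5.
No cover costs less than 5.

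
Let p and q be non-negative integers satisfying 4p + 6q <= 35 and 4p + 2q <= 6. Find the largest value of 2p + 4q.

12

(p,q)=(0,3): 4·0+6·3=18≤35, 4·0+2·3=6≤6, objective 12.
(p,q)=(0,2): 4·0+6·2=12≤35, 4·0+2·2=4≤6, objective 8.
No feasible integer point exceeds 12.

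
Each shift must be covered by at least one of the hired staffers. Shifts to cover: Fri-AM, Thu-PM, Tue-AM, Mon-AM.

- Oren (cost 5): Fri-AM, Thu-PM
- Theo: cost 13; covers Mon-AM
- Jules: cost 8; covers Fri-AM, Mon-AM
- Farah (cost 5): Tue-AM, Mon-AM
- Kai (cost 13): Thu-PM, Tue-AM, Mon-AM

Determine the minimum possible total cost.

10

Choose Oren and Farah: together they cover Fri-AM, Thu-PM, Tue-AM, Mon-AM — every shift.
Total cost: 5 + 5 = 10.
No cover costs less than 10.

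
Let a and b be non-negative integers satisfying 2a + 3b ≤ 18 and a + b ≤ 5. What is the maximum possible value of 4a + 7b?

(a,b)=(0,5): 2·0+3·5=15≤18, 1·0+1·5=5≤5, objective 35.
(a,b)=(1,4): 2·1+3·4=14≤18, 1·1+1·4=5≤5, objective 32.
(a,b)=(0,4): 2·0+3·4=12≤18, 1·0+1·4=4≤5, objective 28.
No feasible integer point exceeds 35.

35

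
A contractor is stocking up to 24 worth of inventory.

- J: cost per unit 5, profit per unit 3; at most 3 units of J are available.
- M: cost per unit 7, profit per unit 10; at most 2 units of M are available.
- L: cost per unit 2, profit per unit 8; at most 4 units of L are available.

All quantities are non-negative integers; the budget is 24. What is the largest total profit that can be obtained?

1×J, 1×M, and 4×L: cost 20 ≤ 24, profit 1·3 + 1·10 + 4·8 = 45.
2×M and 4×L: cost 22 ≤ 24, profit 2·10 + 4·8 = 52.
Best is 52.

52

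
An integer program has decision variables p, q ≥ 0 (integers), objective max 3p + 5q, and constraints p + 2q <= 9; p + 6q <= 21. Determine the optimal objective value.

27

(p,q)=(9,0): 1·9+2·0=9≤9, 1·9+6·0=9≤21, objective 27.
(p,q)=(8,0): 1·8+2·0=8≤9, 1·8+6·0=8≤21, objective 24.
No feasible integer point exceeds 27.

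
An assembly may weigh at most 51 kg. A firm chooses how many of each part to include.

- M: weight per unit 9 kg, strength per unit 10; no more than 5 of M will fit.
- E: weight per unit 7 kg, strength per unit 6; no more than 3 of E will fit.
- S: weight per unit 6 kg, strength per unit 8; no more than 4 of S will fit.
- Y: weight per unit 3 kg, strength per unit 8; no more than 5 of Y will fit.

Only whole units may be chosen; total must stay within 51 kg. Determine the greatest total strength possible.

Take 2×M, 3×S, and 5×Y: weight 51 ≤ 51, strength 2·10 + 3·8 + 5·8 = 84.
Y has the best ratio (8/3) and is taken to its limit of 5; remaining capacity is filled optimally with the others.

84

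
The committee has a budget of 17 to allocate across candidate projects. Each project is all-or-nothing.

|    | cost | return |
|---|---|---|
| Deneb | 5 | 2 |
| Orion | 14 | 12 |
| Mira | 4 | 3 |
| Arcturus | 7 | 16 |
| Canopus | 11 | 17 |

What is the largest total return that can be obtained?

21

Deneb + Mira + Arcturus: cost 5 + 4 + 7 = 16 ≤ 17, return 2 + 3 + 16 = 21.
Mira + Canopus: cost 4 + 11 = 15 ≤ 17, return 3 + 17 = 20.
Mira + Arcturus: cost 4 + 7 = 11 ≤ 17, return 3 + 16 = 19.
Best is Deneb, Mira, and Arcturus with total return 21.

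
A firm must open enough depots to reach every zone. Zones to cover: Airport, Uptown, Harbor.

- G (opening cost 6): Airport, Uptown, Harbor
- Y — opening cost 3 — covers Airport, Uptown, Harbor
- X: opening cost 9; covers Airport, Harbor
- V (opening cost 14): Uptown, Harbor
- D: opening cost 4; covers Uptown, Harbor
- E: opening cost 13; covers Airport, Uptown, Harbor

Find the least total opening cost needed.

3

Y alone covers Airport, Uptown, Harbor — every zone.
Total opening cost: 3.
No cover costs less than 3.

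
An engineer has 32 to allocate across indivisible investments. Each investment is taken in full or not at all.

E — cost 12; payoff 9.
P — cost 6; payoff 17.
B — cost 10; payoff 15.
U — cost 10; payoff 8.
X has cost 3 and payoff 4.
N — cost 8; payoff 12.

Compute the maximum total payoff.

Take P, B, X, and N: cost 6 + 10 + 3 + 8 = 27 ≤ 32, payoff 17 + 15 + 4 + 12 = 48.
No other feasible combination does better.

48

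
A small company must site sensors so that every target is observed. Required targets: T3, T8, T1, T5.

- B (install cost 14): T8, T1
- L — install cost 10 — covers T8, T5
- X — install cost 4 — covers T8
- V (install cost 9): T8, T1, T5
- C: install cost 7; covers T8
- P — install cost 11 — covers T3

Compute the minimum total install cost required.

Choose V and P: together they cover T3, T8, T1, T5 — every target.
Total install cost: 9 + 11 = 20.
No cover costs less than 20.

20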